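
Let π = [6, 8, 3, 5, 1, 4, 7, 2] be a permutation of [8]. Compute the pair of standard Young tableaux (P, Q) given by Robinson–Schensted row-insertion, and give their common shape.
P = [1, 2, 7] / [3, 4] / [5, 8] / [6];  Q = [1, 2, 7] / [3, 4] / [5, 6] / [8];  common shape = (3, 2, 2, 1)

Row-insert the values π_1, π_2, … into P one at a time, bumping the leftmost entry strictly greater than the inserted value down to the next row. The recording tableau Q records, in position (i, j), the step at which that cell was added to P.
  Insert 6 (step 1): P = [6];  Q = [1]
  Insert 8 (step 2): P = [6, 8];  Q = [1, 2]
  Insert 3 (step 3): P = [3, 8] / [6];  Q = [1, 2] / [3]
  Insert 5 (step 4): P = [3, 5] / [6, 8];  Q = [1, 2] / [3, 4]
  Insert 1 (step 5): P = [1, 5] / [3, 8] / [6];  Q = [1, 2] / [3, 4] / [5]
  Insert 4 (step 6): P = [1, 4] / [3, 5] / [6, 8];  Q = [1, 2] / [3, 4] / [5, 6]
  Insert 7 (step 7): P = [1, 4, 7] / [3, 5] / [6, 8];  Q = [1, 2, 7] / [3, 4] / [5, 6]
  Insert 2 (step 8): P = [1, 2, 7] / [3, 4] / [5, 8] / [6];  Q = [1, 2, 7] / [3, 4] / [5, 6] / [8]
Final shape: (3, 2, 2, 1).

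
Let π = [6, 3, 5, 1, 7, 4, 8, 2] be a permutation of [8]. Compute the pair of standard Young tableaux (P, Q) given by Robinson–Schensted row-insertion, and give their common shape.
P = [1, 2, 7, 8] / [3, 4] / [5] / [6];  Q = [1, 3, 5, 7] / [2, 6] / [4] / [8];  common shape = (4, 2, 1, 1)

Row-insert the values π_1, π_2, … into P one at a time, bumping the leftmost entry strictly greater than the inserted value down to the next row. The recording tableau Q records, in position (i, j), the step at which that cell was added to P.
  Insert 6 (step 1): P = [6];  Q = [1]
  Insert 3 (step 2): P = [3] / [6];  Q = [1] / [2]
  Insert 5 (step 3): P = [3, 5] / [6];  Q = [1, 3] / [2]
  Insert 1 (step 4): P = [1, 5] / [3] / [6];  Q = [1, 3] / [2] / [4]
  Insert 7 (step 5): P = [1, 5, 7] / [3] / [6];  Q = [1, 3, 5] / [2] / [4]
  Insert 4 (step 6): P = [1, 4, 7] / [3, 5] / [6];  Q = [1, 3, 5] / [2, 6] / [4]
  Insert 8 (step 7): P = [1, 4, 7, 8] / [3, 5] / [6];  Q = [1, 3, 5, 7] / [2, 6] / [4]
  Insert 2 (step 8): P = [1, 2, 7, 8] / [3, 4] / [5] / [6];  Q = [1, 3, 5, 7] / [2, 6] / [4] / [8]
Final shape: (4, 2, 1, 1).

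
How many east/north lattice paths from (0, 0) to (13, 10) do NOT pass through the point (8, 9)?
Number of paths = 998206

Total paths from (0, 0) to (13, 10): C(23, 13) = 1144066. Paths through (8, 9): (paths (0, 0) → (8, 9)) × (paths (8, 9) → (13, 10)) = C(17, 8) · C(6, 5) = 24310 · 6 = 145860. Avoidance count = 1144066 − 145860 = 998206.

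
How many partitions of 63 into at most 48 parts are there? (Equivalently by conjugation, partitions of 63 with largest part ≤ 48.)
p(63, parts ≤ 48) = 1504991

Use the recurrence p(n, m) = p(n, m−1) + p(n−m, m): either the largest part is < m (count p(n, m−1)) or the largest part is exactly m (remove one copy of m, count p(n−m, m)). With p(0, ·) = 1 this gives p(63, parts ≤ 48) = 1504991. (By conjugating Young diagrams, this also counts partitions of 63 into at most 48 parts.)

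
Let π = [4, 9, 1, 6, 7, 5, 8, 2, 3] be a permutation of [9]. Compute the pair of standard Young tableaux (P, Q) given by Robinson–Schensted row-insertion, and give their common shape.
P = [1, 2, 3, 8] / [4, 5, 7] / [6] / [9];  Q = [1, 2, 5, 7] / [3, 4, 9] / [6] / [8];  common shape = (4, 3, 1, 1)

Row-insert the values π_1, π_2, … into P one at a time, bumping the leftmost entry strictly greater than the inserted value down to the next row. The recording tableau Q records, in position (i, j), the step at which that cell was added to P.
  Insert 4 (step 1): P = [4];  Q = [1]
  Insert 9 (step 2): P = [4, 9];  Q = [1, 2]
  Insert 1 (step 3): P = [1, 9] / [4];  Q = [1, 2] / [3]
  Insert 6 (step 4): P = [1, 6] / [4, 9];  Q = [1, 2] / [3, 4]
  Insert 7 (step 5): P = [1, 6, 7] / [4, 9];  Q = [1, 2, 5] / [3, 4]
  Insert 5 (step 6): P = [1, 5, 7] / [4, 6] / [9];  Q = [1, 2, 5] / [3, 4] / [6]
  Insert 8 (step 7): P = [1, 5, 7, 8] / [4, 6] / [9];  Q = [1, 2, 5, 7] / [3, 4] / [6]
  Insert 2 (step 8): P = [1, 2, 7, 8] / [4, 5] / [6] / [9];  Q = [1, 2, 5, 7] / [3, 4] / [6] / [8]
  Insert 3 (step 9): P = [1, 2, 3, 8] / [4, 5, 7] / [6] / [9];  Q = [1, 2, 5, 7] / [3, 4, 9] / [6] / [8]
Final shape: (4, 3, 1, 1).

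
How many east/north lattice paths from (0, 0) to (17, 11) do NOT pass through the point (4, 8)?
Number of paths = 21196980

Total paths from (0, 0) to (17, 11): C(28, 17) = 21474180. Paths through (4, 8): (paths (0, 0) → (4, 8)) × (paths (4, 8) → (17, 11)) = C(12, 4) · C(16, 13) = 495 · 560 = 277200. Avoidance count = 21474180 − 277200 = 21196980.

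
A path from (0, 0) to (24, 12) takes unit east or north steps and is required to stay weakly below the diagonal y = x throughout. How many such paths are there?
Number of paths = 650872404

By the reflection principle (André's argument), the number of monotone paths to (24, 12) with n ≤ m that never go above y = x is C(36, 24) − C(36, 25) = 1251677700 − 600805296 = 650872404.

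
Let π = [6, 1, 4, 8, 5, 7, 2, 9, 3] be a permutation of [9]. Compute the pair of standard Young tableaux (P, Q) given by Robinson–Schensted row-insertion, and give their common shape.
P = [1, 2, 3, 7, 9] / [4, 5] / [6, 8];  Q = [1, 3, 4, 6, 8] / [2, 5] / [7, 9];  common shape = (5, 2, 2)

Row-insert the values π_1, π_2, … into P one at a time, bumping the leftmost entry strictly greater than the inserted value down to the next row. The recording tableau Q records, in position (i, j), the step at which that cell was added to P.
  Insert 6 (step 1): P = [6];  Q = [1]
  Insert 1 (step 2): P = [1] / [6];  Q = [1] / [2]
  Insert 4 (step 3): P = [1, 4] / [6];  Q = [1, 3] / [2]
  Insert 8 (step 4): P = [1, 4, 8] / [6];  Q = [1, 3, 4] / [2]
  Insert 5 (step 5): P = [1, 4, 5] / [6, 8];  Q = [1, 3, 4] / [2, 5]
  Insert 7 (step 6): P = [1, 4, 5, 7] / [6, 8];  Q = [1, 3, 4, 6] / [2, 5]
  Insert 2 (step 7): P = [1, 2, 5, 7] / [4, 8] / [6];  Q = [1, 3, 4, 6] / [2, 5] / [7]
  Insert 9 (step 8): P = [1, 2, 5, 7, 9] / [4, 8] / [6];  Q = [1, 3, 4, 6, 8] / [2, 5] / [7]
  Insert 3 (step 9): P = [1, 2, 3, 7, 9] / [4, 5] / [6, 8];  Q = [1, 3, 4, 6, 8] / [2, 5] / [7, 9]
Final shape: (5, 2, 2).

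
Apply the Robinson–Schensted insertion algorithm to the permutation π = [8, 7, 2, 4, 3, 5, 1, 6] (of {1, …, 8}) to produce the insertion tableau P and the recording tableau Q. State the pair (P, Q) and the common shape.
P = [1, 3, 5, 6] / [2] / [4] / [7] / [8];  Q = [1, 4, 6, 8] / [2] / [3] / [5] / [7];  common shape = (4, 1, 1, 1, 1)

Row-insert the values π_1, π_2, … into P one at a time, bumping the leftmost entry strictly greater than the inserted value down to the next row. The recording tableau Q records, in position (i, j), the step at which that cell was added to P.
  Insert 8 (step 1): P = [8];  Q = [1]
  Insert 7 (step 2): P = [7] / [8];  Q = [1] / [2]
  Insert 2 (step 3): P = [2] / [7] / [8];  Q = [1] / [2] / [3]
  Insert 4 (step 4): P = [2, 4] / [7] / [8];  Q = [1, 4] / [2] / [3]
  Insert 3 (step 5): P = [2, 3] / [4] / [7] / [8];  Q = [1, 4] / [2] / [3] / [5]
  Insert 5 (step 6): P = [2, 3, 5] / [4] / [7] / [8];  Q = [1, 4, 6] / [2] / [3] / [5]
  Insert 1 (step 7): P = [1, 3, 5] / [2] / [4] / [7] / [8];  Q = [1, 4, 6] / [2] / [3] / [5] / [7]
  Insert 6 (step 8): P = [1, 3, 5, 6] / [2] / [4] / [7] / [8];  Q = [1, 4, 6, 8] / [2] / [3] / [5] / [7]
Final shape: (4, 1, 1, 1, 1).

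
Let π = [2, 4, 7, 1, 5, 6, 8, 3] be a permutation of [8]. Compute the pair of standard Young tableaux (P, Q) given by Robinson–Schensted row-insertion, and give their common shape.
P = [1, 3, 5, 6, 8] / [2, 4] / [7];  Q = [1, 2, 3, 6, 7] / [4, 5] / [8];  common shape = (5, 2, 1)

Row-insert the values π_1, π_2, … into P one at a time, bumping the leftmost entry strictly greater than the inserted value down to the next row. The recording tableau Q records, in position (i, j), the step at which that cell was added to P.
  Insert 2 (step 1): P = [2];  Q = [1]
  Insert 4 (step 2): P = [2, 4];  Q = [1, 2]
  Insert 7 (step 3): P = [2, 4, 7];  Q = [1, 2, 3]
  Insert 1 (step 4): P = [1, 4, 7] / [2];  Q = [1, 2, 3] / [4]
  Insert 5 (step 5): P = [1, 4, 5] / [2, 7];  Q = [1, 2, 3] / [4, 5]
  Insert 6 (step 6): P = [1, 4, 5, 6] / [2, 7];  Q = [1, 2, 3, 6] / [4, 5]
  Insert 8 (step 7): P = [1, 4, 5, 6, 8] / [2, 7];  Q = [1, 2, 3, 6, 7] / [4, 5]
  Insert 3 (step 8): P = [1, 3, 5, 6, 8] / [2, 4] / [7];  Q = [1, 2, 3, 6, 7] / [4, 5] / [8]
Final shape: (5, 2, 1).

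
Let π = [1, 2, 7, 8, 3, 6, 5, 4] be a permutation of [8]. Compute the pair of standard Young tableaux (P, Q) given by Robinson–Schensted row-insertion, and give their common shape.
P = [1, 2, 3, 4] / [5, 8] / [6] / [7];  Q = [1, 2, 3, 4] / [5, 6] / [7] / [8];  common shape = (4, 2, 1, 1)

Row-insert the values π_1, π_2, … into P one at a time, bumping the leftmost entry strictly greater than the inserted value down to the next row. The recording tableau Q records, in position (i, j), the step at which that cell was added to P.
  Insert 1 (step 1): P = [1];  Q = [1]
  Insert 2 (step 2): P = [1, 2];  Q = [1, 2]
  Insert 7 (step 3): P = [1, 2, 7];  Q = [1, 2, 3]
  Insert 8 (step 4): P = [1, 2, 7, 8];  Q = [1, 2, 3, 4]
  Insert 3 (step 5): P = [1, 2, 3, 8] / [7];  Q = [1, 2, 3, 4] / [5]
  Insert 6 (step 6): P = [1, 2, 3, 6] / [7, 8];  Q = [1, 2, 3, 4] / [5, 6]
  Insert 5 (step 7): P = [1, 2, 3, 5] / [6, 8] / [7];  Q = [1, 2, 3, 4] / [5, 6] / [7]
  Insert 4 (step 8): P = [1, 2, 3, 4] / [5, 8] / [6] / [7];  Q = [1, 2, 3, 4] / [5, 6] / [7] / [8]
Final shape: (4, 2, 1, 1).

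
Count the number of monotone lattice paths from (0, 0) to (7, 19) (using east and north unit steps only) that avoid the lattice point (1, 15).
Number of paths = 654440

Total paths from (0, 0) to (7, 19): C(26, 7) = 657800. Paths through (1, 15): (paths (0, 0) → (1, 15)) × (paths (1, 15) → (7, 19)) = C(16, 1) · C(10, 6) = 16 · 210 = 3360. Avoidance count = 657800 − 3360 = 654440.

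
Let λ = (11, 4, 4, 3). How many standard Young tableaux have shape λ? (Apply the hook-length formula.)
# SYT of shape (11, 4, 4, 3) = 118186992

Hook-length formula: f^λ = n! / Π hook(c), product over all cells c of the Young diagram. For λ = (11, 4, 4, 3), n = 22 boxes. Hook lengths by row (left-to-right, top-to-bottom): [14, 13, 12, 10, 7, 6, 5, 4, 3, 2, 1]; [6, 5, 4, 2]; [5, 4, 3, 1]; [3, 2, 1]. Product of hooks = 9510359040000. So f^λ = 22! / 9510359040000 = 1124000727777607680000 / 9510359040000 = 118186992.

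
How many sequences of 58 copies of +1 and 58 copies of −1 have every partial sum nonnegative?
C_58 = 104088460289122304033498318812080

These ballot sequences are counted by the Catalan number C_n = (1/(n + 1)) · C(2n, n). For n = 58: C_58 = (1/59) · C(116, 58) = 6141219157058215937976400809912720/59 = 104088460289122304033498318812080.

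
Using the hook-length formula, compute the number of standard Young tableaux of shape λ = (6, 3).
# SYT of shape (6, 3) = 48

Hook-length formula: f^λ = n! / Π hook(c), product over all cells c of the Young diagram. For λ = (6, 3), n = 9 boxes. Hook lengths by row (left-to-right, top-to-bottom): [7, 6, 5, 3, 2, 1]; [3, 2, 1]. Product of hooks = 7560. So f^λ = 9! / 7560 = 362880 / 7560 = 48.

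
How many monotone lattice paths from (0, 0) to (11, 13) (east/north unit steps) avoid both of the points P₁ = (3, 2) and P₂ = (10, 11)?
Number of paths = 1025376

Inclusion–exclusion. Total paths: C(24, 11) = 2496144. Through P₁: C(5, 3)·C(19, 8) = 755820. Through P₂: C(21, 10)·C(3, 1) = 1058148. Since P₁ is strictly southwest of P₂, a monotone path through both must visit P₁ then P₂; paths through both = C(5, 3)·C(16, 7)·C(3, 1) = 343200. Avoid both = 2496144 − 755820 − 1058148 + 343200 = 1025376.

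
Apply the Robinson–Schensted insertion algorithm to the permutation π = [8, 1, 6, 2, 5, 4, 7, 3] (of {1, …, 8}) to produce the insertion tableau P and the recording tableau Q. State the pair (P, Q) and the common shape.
P = [1, 2, 3, 7] / [4] / [5] / [6] / [8];  Q = [1, 3, 5, 7] / [2] / [4] / [6] / [8];  common shape = (4, 1, 1, 1, 1)

Row-insert the values π_1, π_2, … into P one at a time, bumping the leftmost entry strictly greater than the inserted value down to the next row. The recording tableau Q records, in position (i, j), the step at which that cell was added to P.
  Insert 8 (step 1): P = [8];  Q = [1]
  Insert 1 (step 2): P = [1] / [8];  Q = [1] / [2]
  Insert 6 (step 3): P = [1, 6] / [8];  Q = [1, 3] / [2]
  Insert 2 (step 4): P = [1, 2] / [6] / [8];  Q = [1, 3] / [2] / [4]
  Insert 5 (step 5): P = [1, 2, 5] / [6] / [8];  Q = [1, 3, 5] / [2] / [4]
  Insert 4 (step 6): P = [1, 2, 4] / [5] / [6] / [8];  Q = [1, 3, 5] / [2] / [4] / [6]
  Insert 7 (step 7): P = [1, 2, 4, 7] / [5] / [6] / [8];  Q = [1, 3, 5, 7] / [2] / [4] / [6]
  Insert 3 (step 8): P = [1, 2, 3, 7] / [4] / [5] / [6] / [8];  Q = [1, 3, 5, 7] / [2] / [4] / [6] / [8]
Final shape: (4, 1, 1, 1, 1).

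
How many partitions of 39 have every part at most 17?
p(39, parts ≤ 17) = 27684

Use the recurrence p(n, m) = p(n, m−1) + p(n−m, m): either the largest part is < m (count p(n, m−1)) or the largest part is exactly m (remove one copy of m, count p(n−m, m)). With p(0, ·) = 1 this gives p(39, parts ≤ 17) = 27684. (By conjugating Young diagrams, this also counts partitions of 39 into at most 17 parts.)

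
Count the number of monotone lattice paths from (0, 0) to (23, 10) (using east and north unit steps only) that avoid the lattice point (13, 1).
Number of paths = 91267748

Total paths from (0, 0) to (23, 10): C(33, 23) = 92561040. Paths through (13, 1): (paths (0, 0) → (13, 1)) × (paths (13, 1) → (23, 10)) = C(14, 13) · C(19, 10) = 14 · 92378 = 1293292. Avoidance count = 92561040 − 1293292 = 91267748.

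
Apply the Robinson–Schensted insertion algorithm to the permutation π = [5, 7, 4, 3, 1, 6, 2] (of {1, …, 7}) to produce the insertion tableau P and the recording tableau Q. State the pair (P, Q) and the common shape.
P = [1, 2] / [3, 6] / [4, 7] / [5];  Q = [1, 2] / [3, 6] / [4, 7] / [5];  common shape = (2, 2, 2, 1)

Row-insert the values π_1, π_2, … into P one at a time, bumping the leftmost entry strictly greater than the inserted value down to the next row. The recording tableau Q records, in position (i, j), the step at which that cell was added to P.
  Insert 5 (step 1): P = [5];  Q = [1]
  Insert 7 (step 2): P = [5, 7];  Q = [1, 2]
  Insert 4 (step 3): P = [4, 7] / [5];  Q = [1, 2] / [3]
  Insert 3 (step 4): P = [3, 7] / [4] / [5];  Q = [1, 2] / [3] / [4]
  Insert 1 (step 5): P = [1, 7] / [3] / [4] / [5];  Q = [1, 2] / [3] / [4] / [5]
  Insert 6 (step 6): P = [1, 6] / [3, 7] / [4] / [5];  Q = [1, 2] / [3, 6] / [4] / [5]
  Insert 2 (step 7): P = [1, 2] / [3, 6] / [4, 7] / [5];  Q = [1, 2] / [3, 6] / [4, 7] / [5]
Final shape: (2, 2, 2, 1).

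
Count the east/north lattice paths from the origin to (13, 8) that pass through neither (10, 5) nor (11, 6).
Number of paths = 105210

Inclusion–exclusion. Total paths: C(21, 13) = 203490. Through P₁: C(15, 10)·C(6, 3) = 60060. Through P₂: C(17, 11)·C(4, 2) = 74256. Since P₁ is strictly southwest of P₂, a monotone path through both must visit P₁ then P₂; paths through both = C(15, 10)·C(2, 1)·C(4, 2) = 36036. Avoid both = 203490 − 60060 − 74256 + 36036 = 105210.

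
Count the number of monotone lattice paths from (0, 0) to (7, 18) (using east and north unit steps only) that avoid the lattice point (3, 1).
Number of paths = 456760

Total paths from (0, 0) to (7, 18): C(25, 7) = 480700. Paths through (3, 1): (paths (0, 0) → (3, 1)) × (paths (3, 1) → (7, 18)) = C(4, 3) · C(21, 4) = 4 · 5985 = 23940. Avoidance count = 480700 − 23940 = 456760.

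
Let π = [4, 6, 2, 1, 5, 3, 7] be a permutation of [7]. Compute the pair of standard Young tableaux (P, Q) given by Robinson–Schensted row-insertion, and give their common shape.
P = [1, 3, 7] / [2, 5] / [4, 6];  Q = [1, 2, 7] / [3, 5] / [4, 6];  common shape = (3, 2, 2)

Row-insert the values π_1, π_2, … into P one at a time, bumping the leftmost entry strictly greater than the inserted value down to the next row. The recording tableau Q records, in position (i, j), the step at which that cell was added to P.
  Insert 4 (step 1): P = [4];  Q = [1]
  Insert 6 (step 2): P = [4, 6];  Q = [1, 2]
  Insert 2 (step 3): P = [2, 6] / [4];  Q = [1, 2] / [3]
  Insert 1 (step 4): P = [1, 6] / [2] / [4];  Q = [1, 2] / [3] / [4]
  Insert 5 (step 5): P = [1, 5] / [2, 6] / [4];  Q = [1, 2] / [3, 5] / [4]
  Insert 3 (step 6): P = [1, 3] / [2, 5] / [4, 6];  Q = [1, 2] / [3, 5] / [4, 6]
  Insert 7 (step 7): P = [1, 3, 7] / [2, 5] / [4, 6];  Q = [1, 2, 7] / [3, 5] / [4, 6]
Final shape: (3, 2, 2).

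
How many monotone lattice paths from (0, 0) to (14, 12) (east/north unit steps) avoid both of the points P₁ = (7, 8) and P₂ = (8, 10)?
Number of paths = 6849466

Inclusion–exclusion. Total paths: C(26, 14) = 9657700. Through P₁: C(15, 7)·C(11, 7) = 2123550. Through P₂: C(18, 8)·C(8, 6) = 1225224. Since P₁ is strictly southwest of P₂, a monotone path through both must visit P₁ then P₂; paths through both = C(15, 7)·C(3, 1)·C(8, 6) = 540540. Avoid both = 9657700 − 2123550 − 1225224 + 540540 = 6849466.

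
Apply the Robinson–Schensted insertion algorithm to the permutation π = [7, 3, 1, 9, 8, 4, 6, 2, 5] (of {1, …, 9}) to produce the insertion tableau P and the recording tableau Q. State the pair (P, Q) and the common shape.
P = [1, 2, 5] / [3, 4, 6] / [7, 8] / [9];  Q = [1, 4, 7] / [2, 5, 9] / [3, 6] / [8];  common shape = (3, 3, 2, 1)

Row-insert the values π_1, π_2, … into P one at a time, bumping the leftmost entry strictly greater than the inserted value down to the next row. The recording tableau Q records, in position (i, j), the step at which that cell was added to P.
  Insert 7 (step 1): P = [7];  Q = [1]
  Insert 3 (step 2): P = [3] / [7];  Q = [1] / [2]
  Insert 1 (step 3): P = [1] / [3] / [7];  Q = [1] / [2] / [3]
  Insert 9 (step 4): P = [1, 9] / [3] / [7];  Q = [1, 4] / [2] / [3]
  Insert 8 (step 5): P = [1, 8] / [3, 9] / [7];  Q = [1, 4] / [2, 5] / [3]
  Insert 4 (step 6): P = [1, 4] / [3, 8] / [7, 9];  Q = [1, 4] / [2, 5] / [3, 6]
  Insert 6 (step 7): P = [1, 4, 6] / [3, 8] / [7, 9];  Q = [1, 4, 7] / [2, 5] / [3, 6]
  Insert 2 (step 8): P = [1, 2, 6] / [3, 4] / [7, 8] / [9];  Q = [1, 4, 7] / [2, 5] / [3, 6] / [8]
  Insert 5 (step 9): P = [1, 2, 5] / [3, 4, 6] / [7, 8] / [9];  Q = [1, 4, 7] / [2, 5, 9] / [3, 6] / [8]
Final shape: (3, 3, 2, 1).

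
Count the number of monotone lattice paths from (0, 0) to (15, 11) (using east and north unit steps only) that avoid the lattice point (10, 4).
Number of paths = 6933368

Total paths from (0, 0) to (15, 11): C(26, 15) = 7726160. Paths through (10, 4): (paths (0, 0) → (10, 4)) × (paths (10, 4) → (15, 11)) = C(14, 10) · C(12, 5) = 1001 · 792 = 792792. Avoidance count = 7726160 − 792792 = 6933368.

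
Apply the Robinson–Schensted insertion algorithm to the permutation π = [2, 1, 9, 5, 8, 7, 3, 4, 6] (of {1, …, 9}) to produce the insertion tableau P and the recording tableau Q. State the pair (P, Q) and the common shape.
P = [1, 3, 4, 6] / [2, 5, 7] / [8] / [9];  Q = [1, 3, 5, 9] / [2, 4, 8] / [6] / [7];  common shape = (4, 3, 1, 1)

Row-insert the values π_1, π_2, … into P one at a time, bumping the leftmost entry strictly greater than the inserted value down to the next row. The recording tableau Q records, in position (i, j), the step at which that cell was added to P.
  Insert 2 (step 1): P = [2];  Q = [1]
  Insert 1 (step 2): P = [1] / [2];  Q = [1] / [2]
  Insert 9 (step 3): P = [1, 9] / [2];  Q = [1, 3] / [2]
  Insert 5 (step 4): P = [1, 5] / [2, 9];  Q = [1, 3] / [2, 4]
  Insert 8 (step 5): P = [1, 5, 8] / [2, 9];  Q = [1, 3, 5] / [2, 4]
  Insert 7 (step 6): P = [1, 5, 7] / [2, 8] / [9];  Q = [1, 3, 5] / [2, 4] / [6]
  Insert 3 (step 7): P = [1, 3, 7] / [2, 5] / [8] / [9];  Q = [1, 3, 5] / [2, 4] / [6] / [7]
  Insert 4 (step 8): P = [1, 3, 4] / [2, 5, 7] / [8] / [9];  Q = [1, 3, 5] / [2, 4, 8] / [6] / [7]
  Insert 6 (step 9): P = [1, 3, 4, 6] / [2, 5, 7] / [8] / [9];  Q = [1, 3, 5, 9] / [2, 4, 8] / [6] / [7]
Final shape: (4, 3, 1, 1).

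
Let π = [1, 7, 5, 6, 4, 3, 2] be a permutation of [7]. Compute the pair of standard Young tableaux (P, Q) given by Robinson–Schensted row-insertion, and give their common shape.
P = [1, 2, 6] / [3] / [4] / [5] / [7];  Q = [1, 2, 4] / [3] / [5] / [6] / [7];  common shape = (3, 1, 1, 1, 1)

Row-insert the values π_1, π_2, … into P one at a time, bumping the leftmost entry strictly greater than the inserted value down to the next row. The recording tableau Q records, in position (i, j), the step at which that cell was added to P.
  Insert 1 (step 1): P = [1];  Q = [1]
  Insert 7 (step 2): P = [1, 7];  Q = [1, 2]
  Insert 5 (step 3): P = [1, 5] / [7];  Q = [1, 2] / [3]
  Insert 6 (step 4): P = [1, 5, 6] / [7];  Q = [1, 2, 4] / [3]
  Insert 4 (step 5): P = [1, 4, 6] / [5] / [7];  Q = [1, 2, 4] / [3] / [5]
  Insert 3 (step 6): P = [1, 3, 6] / [4] / [5] / [7];  Q = [1, 2, 4] / [3] / [5] / [6]
  Insert 2 (step 7): P = [1, 2, 6] / [3] / [4] / [5] / [7];  Q = [1, 2, 4] / [3] / [5] / [6] / [7]
Final shape: (3, 1, 1, 1, 1).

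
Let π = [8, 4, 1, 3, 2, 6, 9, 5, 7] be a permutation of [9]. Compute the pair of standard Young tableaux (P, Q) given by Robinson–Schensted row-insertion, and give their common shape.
P = [1, 2, 5, 7] / [3, 6, 9] / [4] / [8];  Q = [1, 4, 6, 7] / [2, 8, 9] / [3] / [5];  common shape = (4, 3, 1, 1)

Row-insert the values π_1, π_2, … into P one at a time, bumping the leftmost entry strictly greater than the inserted value down to the next row. The recording tableau Q records, in position (i, j), the step at which that cell was added to P.
  Insert 8 (step 1): P = [8];  Q = [1]
  Insert 4 (step 2): P = [4] / [8];  Q = [1] / [2]
  Insert 1 (step 3): P = [1] / [4] / [8];  Q = [1] / [2] / [3]
  Insert 3 (step 4): P = [1, 3] / [4] / [8];  Q = [1, 4] / [2] / [3]
  Insert 2 (step 5): P = [1, 2] / [3] / [4] / [8];  Q = [1, 4] / [2] / [3] / [5]
  Insert 6 (step 6): P = [1, 2, 6] / [3] / [4] / [8];  Q = [1, 4, 6] / [2] / [3] / [5]
  Insert 9 (step 7): P = [1, 2, 6, 9] / [3] / [4] / [8];  Q = [1, 4, 6, 7] / [2] / [3] / [5]
  Insert 5 (step 8): P = [1, 2, 5, 9] / [3, 6] / [4] / [8];  Q = [1, 4, 6, 7] / [2, 8] / [3] / [5]
  Insert 7 (step 9): P = [1, 2, 5, 7] / [3, 6, 9] / [4] / [8];  Q = [1, 4, 6, 7] / [2, 8, 9] / [3] / [5]
Final shape: (4, 3, 1, 1).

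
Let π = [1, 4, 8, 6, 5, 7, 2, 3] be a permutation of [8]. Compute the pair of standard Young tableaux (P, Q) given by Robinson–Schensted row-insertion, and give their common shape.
P = [1, 2, 3, 7] / [4, 5] / [6] / [8];  Q = [1, 2, 3, 6] / [4, 8] / [5] / [7];  common shape = (4, 2, 1, 1)

Row-insert the values π_1, π_2, … into P one at a time, bumping the leftmost entry strictly greater than the inserted value down to the next row. The recording tableau Q records, in position (i, j), the step at which that cell was added to P.
  Insert 1 (step 1): P = [1];  Q = [1]
  Insert 4 (step 2): P = [1, 4];  Q = [1, 2]
  Insert 8 (step 3): P = [1, 4, 8];  Q = [1, 2, 3]
  Insert 6 (step 4): P = [1, 4, 6] / [8];  Q = [1, 2, 3] / [4]
  Insert 5 (step 5): P = [1, 4, 5] / [6] / [8];  Q = [1, 2, 3] / [4] / [5]
  Insert 7 (step 6): P = [1, 4, 5, 7] / [6] / [8];  Q = [1, 2, 3, 6] / [4] / [5]
  Insert 2 (step 7): P = [1, 2, 5, 7] / [4] / [6] / [8];  Q = [1, 2, 3, 6] / [4] / [5] / [7]
  Insert 3 (step 8): P = [1, 2, 3, 7] / [4, 5] / [6] / [8];  Q = [1, 2, 3, 6] / [4, 8] / [5] / [7]
Final shape: (4, 2, 1, 1).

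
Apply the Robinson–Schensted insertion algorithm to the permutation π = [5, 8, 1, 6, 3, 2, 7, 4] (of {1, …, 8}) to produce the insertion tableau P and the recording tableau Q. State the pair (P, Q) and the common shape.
P = [1, 2, 4] / [3, 6, 7] / [5] / [8];  Q = [1, 2, 7] / [3, 4, 8] / [5] / [6];  common shape = (3, 3, 1, 1)

Row-insert the values π_1, π_2, … into P one at a time, bumping the leftmost entry strictly greater than the inserted value down to the next row. The recording tableau Q records, in position (i, j), the step at which that cell was added to P.
  Insert 5 (step 1): P = [5];  Q = [1]
  Insert 8 (step 2): P = [5, 8];  Q = [1, 2]
  Insert 1 (step 3): P = [1, 8] / [5];  Q = [1, 2] / [3]
  Insert 6 (step 4): P = [1, 6] / [5, 8];  Q = [1, 2] / [3, 4]
  Insert 3 (step 5): P = [1, 3] / [5, 6] / [8];  Q = [1, 2] / [3, 4] / [5]
  Insert 2 (step 6): P = [1, 2] / [3, 6] / [5] / [8];  Q = [1, 2] / [3, 4] / [5] / [6]
  Insert 7 (step 7): P = [1, 2, 7] / [3, 6] / [5] / [8];  Q = [1, 2, 7] / [3, 4] / [5] / [6]
  Insert 4 (step 8): P = [1, 2, 4] / [3, 6, 7] / [5] / [8];  Q = [1, 2, 7] / [3, 4, 8] / [5] / [6]
Final shape: (3, 3, 1, 1).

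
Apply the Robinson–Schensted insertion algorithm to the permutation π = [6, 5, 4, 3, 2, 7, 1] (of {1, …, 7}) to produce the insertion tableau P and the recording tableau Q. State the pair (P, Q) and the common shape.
P = [1, 7] / [2] / [3] / [4] / [5] / [6];  Q = [1, 6] / [2] / [3] / [4] / [5] / [7];  common shape = (2, 1, 1, 1, 1, 1)

Row-insert the values π_1, π_2, … into P one at a time, bumping the leftmost entry strictly greater than the inserted value down to the next row. The recording tableau Q records, in position (i, j), the step at which that cell was added to P.
  Insert 6 (step 1): P = [6];  Q = [1]
  Insert 5 (step 2): P = [5] / [6];  Q = [1] / [2]
  Insert 4 (step 3): P = [4] / [5] / [6];  Q = [1] / [2] / [3]
  Insert 3 (step 4): P = [3] / [4] / [5] / [6];  Q = [1] / [2] / [3] / [4]
  Insert 2 (step 5): P = [2] / [3] / [4] / [5] / [6];  Q = [1] / [2] / [3] / [4] / [5]
  Insert 7 (step 6): P = [2, 7] / [3] / [4] / [5] / [6];  Q = [1, 6] / [2] / [3] / [4] / [5]
  Insert 1 (step 7): P = [1, 7] / [2] / [3] / [4] / [5] / [6];  Q = [1, 6] / [2] / [3] / [4] / [5] / [7]
Final shape: (2, 1, 1, 1, 1, 1).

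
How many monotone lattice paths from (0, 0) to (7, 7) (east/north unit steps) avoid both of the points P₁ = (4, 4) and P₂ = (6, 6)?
Number of paths = 1024

Inclusion–exclusion. Total paths: C(14, 7) = 3432. Through P₁: C(8, 4)·C(6, 3) = 1400. Through P₂: C(12, 6)·C(2, 1) = 1848. Since P₁ is strictly southwest of P₂, a monotone path through both must visit P₁ then P₂; paths through both = C(8, 4)·C(4, 2)·C(2, 1) = 840. Avoid both = 3432 − 1400 − 1848 + 840 = 1024.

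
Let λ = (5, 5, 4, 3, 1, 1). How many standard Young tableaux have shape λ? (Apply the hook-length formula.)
# SYT of shape (5, 5, 4, 3, 1, 1) = 26604864

Hook-length formula: f^λ = n! / Π hook(c), product over all cells c of the Young diagram. For λ = (5, 5, 4, 3, 1, 1), n = 19 boxes. Hook lengths by row (left-to-right, top-to-bottom): [10, 7, 6, 4, 2]; [9, 6, 5, 3, 1]; [7, 4, 3, 1]; [5, 2, 1]; [2]; [1]. Product of hooks = 4572288000. So f^λ = 19! / 4572288000 = 121645100408832000 / 4572288000 = 26604864.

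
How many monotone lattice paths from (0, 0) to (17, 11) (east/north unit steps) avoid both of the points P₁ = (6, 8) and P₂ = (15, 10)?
Number of paths = 11070303

Inclusion–exclusion. Total paths: C(28, 17) = 21474180. Through P₁: C(14, 6)·C(14, 11) = 1093092. Through P₂: C(25, 15)·C(3, 2) = 9806280. Since P₁ is strictly southwest of P₂, a monotone path through both must visit P₁ then P₂; paths through both = C(14, 6)·C(11, 9)·C(3, 2) = 495495. Avoid both = 21474180 − 1093092 − 9806280 + 495495 = 11070303.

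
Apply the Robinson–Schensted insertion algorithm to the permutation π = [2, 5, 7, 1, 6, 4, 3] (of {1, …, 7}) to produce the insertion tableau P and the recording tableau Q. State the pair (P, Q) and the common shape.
P = [1, 3, 6] / [2, 4] / [5] / [7];  Q = [1, 2, 3] / [4, 5] / [6] / [7];  common shape = (3, 2, 1, 1)

Row-insert the values π_1, π_2, … into P one at a time, bumping the leftmost entry strictly greater than the inserted value down to the next row. The recording tableau Q records, in position (i, j), the step at which that cell was added to P.
  Insert 2 (step 1): P = [2];  Q = [1]
  Insert 5 (step 2): P = [2, 5];  Q = [1, 2]
  Insert 7 (step 3): P = [2, 5, 7];  Q = [1, 2, 3]
  Insert 1 (step 4): P = [1, 5, 7] / [2];  Q = [1, 2, 3] / [4]
  Insert 6 (step 5): P = [1, 5, 6] / [2, 7];  Q = [1, 2, 3] / [4, 5]
  Insert 4 (step 6): P = [1, 4, 6] / [2, 5] / [7];  Q = [1, 2, 3] / [4, 5] / [6]
  Insert 3 (step 7): P = [1, 3, 6] / [2, 4] / [5] / [7];  Q = [1, 2, 3] / [4, 5] / [6] / [7]
Final shape: (3, 2, 1, 1).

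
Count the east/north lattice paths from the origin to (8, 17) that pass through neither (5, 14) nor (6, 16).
Number of paths = 729828

Inclusion–exclusion. Total paths: C(25, 8) = 1081575. Through P₁: C(19, 5)·C(6, 3) = 232560. Through P₂: C(22, 6)·C(3, 2) = 223839. Since P₁ is strictly southwest of P₂, a monotone path through both must visit P₁ then P₂; paths through both = C(19, 5)·C(3, 1)·C(3, 2) = 104652. Avoid both = 1081575 − 232560 − 223839 + 104652 = 729828.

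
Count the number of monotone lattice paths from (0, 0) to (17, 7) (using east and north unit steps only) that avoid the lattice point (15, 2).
Number of paths = 343248

Total paths from (0, 0) to (17, 7): C(24, 17) = 346104. Paths through (15, 2): (paths (0, 0) → (15, 2)) × (paths (15, 2) → (17, 7)) = C(17, 15) · C(7, 2) = 136 · 21 = 2856. Avoidance count = 346104 − 2856 = 343248.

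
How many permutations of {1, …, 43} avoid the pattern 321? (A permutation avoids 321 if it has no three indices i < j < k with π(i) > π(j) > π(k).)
C_43 = 150853479205085351660700

These 321-avoiding permutations are counted by the Catalan number C_n = (1/(n + 1)) · C(2n, n). For n = 43: C_43 = (1/44) · C(86, 43) = 6637553085023755473070800/44 = 150853479205085351660700.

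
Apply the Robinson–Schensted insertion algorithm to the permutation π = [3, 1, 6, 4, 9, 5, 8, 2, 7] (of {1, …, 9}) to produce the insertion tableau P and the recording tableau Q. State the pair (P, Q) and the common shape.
P = [1, 2, 5, 7] / [3, 4, 8] / [6, 9];  Q = [1, 3, 5, 7] / [2, 4, 6] / [8, 9];  common shape = (4, 3, 2)

Row-insert the values π_1, π_2, … into P one at a time, bumping the leftmost entry strictly greater than the inserted value down to the next row. The recording tableau Q records, in position (i, j), the step at which that cell was added to P.
  Insert 3 (step 1): P = [3];  Q = [1]
  Insert 1 (step 2): P = [1] / [3];  Q = [1] / [2]
  Insert 6 (step 3): P = [1, 6] / [3];  Q = [1, 3] / [2]
  Insert 4 (step 4): P = [1, 4] / [3, 6];  Q = [1, 3] / [2, 4]
  Insert 9 (step 5): P = [1, 4, 9] / [3, 6];  Q = [1, 3, 5] / [2, 4]
  Insert 5 (step 6): P = [1, 4, 5] / [3, 6, 9];  Q = [1, 3, 5] / [2, 4, 6]
  Insert 8 (step 7): P = [1, 4, 5, 8] / [3, 6, 9];  Q = [1, 3, 5, 7] / [2, 4, 6]
  Insert 2 (step 8): P = [1, 2, 5, 8] / [3, 4, 9] / [6];  Q = [1, 3, 5, 7] / [2, 4, 6] / [8]
  Insert 7 (step 9): P = [1, 2, 5, 7] / [3, 4, 8] / [6, 9];  Q = [1, 3, 5, 7] / [2, 4, 6] / [8, 9]
Final shape: (4, 3, 2).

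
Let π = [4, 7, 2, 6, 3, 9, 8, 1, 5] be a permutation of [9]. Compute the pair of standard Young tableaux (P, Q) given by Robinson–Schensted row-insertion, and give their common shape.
P = [1, 3, 5] / [2, 6, 8] / [4, 9] / [7];  Q = [1, 2, 6] / [3, 4, 7] / [5, 9] / [8];  common shape = (3, 3, 2, 1)

Row-insert the values π_1, π_2, … into P one at a time, bumping the leftmost entry strictly greater than the inserted value down to the next row. The recording tableau Q records, in position (i, j), the step at which that cell was added to P.
  Insert 4 (step 1): P = [4];  Q = [1]
  Insert 7 (step 2): P = [4, 7];  Q = [1, 2]
  Insert 2 (step 3): P = [2, 7] / [4];  Q = [1, 2] / [3]
  Insert 6 (step 4): P = [2, 6] / [4, 7];  Q = [1, 2] / [3, 4]
  Insert 3 (step 5): P = [2, 3] / [4, 6] / [7];  Q = [1, 2] / [3, 4] / [5]
  Insert 9 (step 6): P = [2, 3, 9] / [4, 6] / [7];  Q = [1, 2, 6] / [3, 4] / [5]
  Insert 8 (step 7): P = [2, 3, 8] / [4, 6, 9] / [7];  Q = [1, 2, 6] / [3, 4, 7] / [5]
  Insert 1 (step 8): P = [1, 3, 8] / [2, 6, 9] / [4] / [7];  Q = [1, 2, 6] / [3, 4, 7] / [5] / [8]
  Insert 5 (step 9): P = [1, 3, 5] / [2, 6, 8] / [4, 9] / [7];  Q = [1, 2, 6] / [3, 4, 7] / [5, 9] / [8]
Final shape: (3, 3, 2, 1).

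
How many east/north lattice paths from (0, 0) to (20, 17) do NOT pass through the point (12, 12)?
Number of paths = 12425119938

Total paths from (0, 0) to (20, 17): C(37, 20) = 15905368710. Paths through (12, 12): (paths (0, 0) → (12, 12)) × (paths (12, 12) → (20, 17)) = C(24, 12) · C(13, 8) = 2704156 · 1287 = 3480248772. Avoidance count = 15905368710 − 3480248772 = 12425119938.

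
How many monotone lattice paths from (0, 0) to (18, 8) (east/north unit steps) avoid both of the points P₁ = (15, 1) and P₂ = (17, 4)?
Number of paths = 1531230

Inclusion–exclusion. Total paths: C(26, 18) = 1562275. Through P₁: C(16, 15)·C(10, 3) = 1920. Through P₂: C(21, 17)·C(5, 1) = 29925. Since P₁ is strictly southwest of P₂, a monotone path through both must visit P₁ then P₂; paths through both = C(16, 15)·C(5, 2)·C(5, 1) = 800. Avoid both = 1562275 − 1920 − 29925 + 800 = 1531230.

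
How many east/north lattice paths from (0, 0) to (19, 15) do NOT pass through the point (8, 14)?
Number of paths = 1852130280

Total paths from (0, 0) to (19, 15): C(34, 19) = 1855967520. Paths through (8, 14): (paths (0, 0) → (8, 14)) × (paths (8, 14) → (19, 15)) = C(22, 8) · C(12, 11) = 319770 · 12 = 3837240. Avoidance count = 1855967520 − 3837240 = 1852130280.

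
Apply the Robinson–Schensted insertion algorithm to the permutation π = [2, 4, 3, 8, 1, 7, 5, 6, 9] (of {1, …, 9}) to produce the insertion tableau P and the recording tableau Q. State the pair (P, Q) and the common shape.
P = [1, 3, 5, 6, 9] / [2, 7] / [4, 8];  Q = [1, 2, 4, 8, 9] / [3, 6] / [5, 7];  common shape = (5, 2, 2)

Row-insert the values π_1, π_2, … into P one at a time, bumping the leftmost entry strictly greater than the inserted value down to the next row. The recording tableau Q records, in position (i, j), the step at which that cell was added to P.
  Insert 2 (step 1): P = [2];  Q = [1]
  Insert 4 (step 2): P = [2, 4];  Q = [1, 2]
  Insert 3 (step 3): P = [2, 3] / [4];  Q = [1, 2] / [3]
  Insert 8 (step 4): P = [2, 3, 8] / [4];  Q = [1, 2, 4] / [3]
  Insert 1 (step 5): P = [1, 3, 8] / [2] / [4];  Q = [1, 2, 4] / [3] / [5]
  Insert 7 (step 6): P = [1, 3, 7] / [2, 8] / [4];  Q = [1, 2, 4] / [3, 6] / [5]
  Insert 5 (step 7): P = [1, 3, 5] / [2, 7] / [4, 8];  Q = [1, 2, 4] / [3, 6] / [5, 7]
  Insert 6 (step 8): P = [1, 3, 5, 6] / [2, 7] / [4, 8];  Q = [1, 2, 4, 8] / [3, 6] / [5, 7]
  Insert 9 (step 9): P = [1, 3, 5, 6, 9] / [2, 7] / [4, 8];  Q = [1, 2, 4, 8, 9] / [3, 6] / [5, 7]
Final shape: (5, 2, 2).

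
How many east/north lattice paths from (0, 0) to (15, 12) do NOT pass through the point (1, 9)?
Number of paths = 17377060

Total paths from (0, 0) to (15, 12): C(27, 15) = 17383860. Paths through (1, 9): (paths (0, 0) → (1, 9)) × (paths (1, 9) → (15, 12)) = C(10, 1) · C(17, 14) = 10 · 680 = 6800. Avoidance count = 17383860 − 6800 = 17377060.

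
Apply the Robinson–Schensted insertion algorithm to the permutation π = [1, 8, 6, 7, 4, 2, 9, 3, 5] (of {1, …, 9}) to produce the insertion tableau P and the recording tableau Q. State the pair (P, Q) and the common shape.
P = [1, 2, 3, 5] / [4, 7, 9] / [6] / [8];  Q = [1, 2, 4, 7] / [3, 8, 9] / [5] / [6];  common shape = (4, 3, 1, 1)

Row-insert the values π_1, π_2, … into P one at a time, bumping the leftmost entry strictly greater than the inserted value down to the next row. The recording tableau Q records, in position (i, j), the step at which that cell was added to P.
  Insert 1 (step 1): P = [1];  Q = [1]
  Insert 8 (step 2): P = [1, 8];  Q = [1, 2]
  Insert 6 (step 3): P = [1, 6] / [8];  Q = [1, 2] / [3]
  Insert 7 (step 4): P = [1, 6, 7] / [8];  Q = [1, 2, 4] / [3]
  Insert 4 (step 5): P = [1, 4, 7] / [6] / [8];  Q = [1, 2, 4] / [3] / [5]
  Insert 2 (step 6): P = [1, 2, 7] / [4] / [6] / [8];  Q = [1, 2, 4] / [3] / [5] / [6]
  Insert 9 (step 7): P = [1, 2, 7, 9] / [4] / [6] / [8];  Q = [1, 2, 4, 7] / [3] / [5] / [6]
  Insert 3 (step 8): P = [1, 2, 3, 9] / [4, 7] / [6] / [8];  Q = [1, 2, 4, 7] / [3, 8] / [5] / [6]
  Insert 5 (step 9): P = [1, 2, 3, 5] / [4, 7, 9] / [6] / [8];  Q = [1, 2, 4, 7] / [3, 8, 9] / [5] / [6]
Final shape: (4, 3, 1, 1).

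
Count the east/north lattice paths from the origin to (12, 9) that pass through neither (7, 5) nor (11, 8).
Number of paths = 98414

Inclusion–exclusion. Total paths: C(21, 12) = 293930. Through P₁: C(12, 7)·C(9, 5) = 99792. Through P₂: C(19, 11)·C(2, 1) = 151164. Since P₁ is strictly southwest of P₂, a monotone path through both must visit P₁ then P₂; paths through both = C(12, 7)·C(7, 4)·C(2, 1) = 55440. Avoid both = 293930 − 99792 − 151164 + 55440 = 98414.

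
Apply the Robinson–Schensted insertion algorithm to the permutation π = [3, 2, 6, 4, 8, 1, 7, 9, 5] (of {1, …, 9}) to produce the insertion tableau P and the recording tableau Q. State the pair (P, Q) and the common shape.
P = [1, 4, 5, 9] / [2, 6, 7] / [3, 8];  Q = [1, 3, 5, 8] / [2, 4, 7] / [6, 9];  common shape = (4, 3, 2)

Row-insert the values π_1, π_2, … into P one at a time, bumping the leftmost entry strictly greater than the inserted value down to the next row. The recording tableau Q records, in position (i, j), the step at which that cell was added to P.
  Insert 3 (step 1): P = [3];  Q = [1]
  Insert 2 (step 2): P = [2] / [3];  Q = [1] / [2]
  Insert 6 (step 3): P = [2, 6] / [3];  Q = [1, 3] / [2]
  Insert 4 (step 4): P = [2, 4] / [3, 6];  Q = [1, 3] / [2, 4]
  Insert 8 (step 5): P = [2, 4, 8] / [3, 6];  Q = [1, 3, 5] / [2, 4]
  Insert 1 (step 6): P = [1, 4, 8] / [2, 6] / [3];  Q = [1, 3, 5] / [2, 4] / [6]
  Insert 7 (step 7): P = [1, 4, 7] / [2, 6, 8] / [3];  Q = [1, 3, 5] / [2, 4, 7] / [6]
  Insert 9 (step 8): P = [1, 4, 7, 9] / [2, 6, 8] / [3];  Q = [1, 3, 5, 8] / [2, 4, 7] / [6]
  Insert 5 (step 9): P = [1, 4, 5, 9] / [2, 6, 7] / [3, 8];  Q = [1, 3, 5, 8] / [2, 4, 7] / [6, 9]
Final shape: (4, 3, 2).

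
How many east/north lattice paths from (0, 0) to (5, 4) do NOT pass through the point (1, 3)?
Number of paths = 106

Total paths from (0, 0) to (5, 4): C(9, 5) = 126. Paths through (1, 3): (paths (0, 0) → (1, 3)) × (paths (1, 3) → (5, 4)) = C(4, 1) · C(5, 4) = 4 · 5 = 20. Avoidance count = 126 − 20 = 106.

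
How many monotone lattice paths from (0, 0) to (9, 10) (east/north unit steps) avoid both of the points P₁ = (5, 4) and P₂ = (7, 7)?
Number of paths = 44198

Inclusion–exclusion. Total paths: C(19, 9) = 92378. Through P₁: C(9, 5)·C(10, 4) = 26460. Through P₂: C(14, 7)·C(5, 2) = 34320. Since P₁ is strictly southwest of P₂, a monotone path through both must visit P₁ then P₂; paths through both = C(9, 5)·C(5, 2)·C(5, 2) = 12600. Avoid both = 92378 − 26460 − 34320 + 12600 = 44198.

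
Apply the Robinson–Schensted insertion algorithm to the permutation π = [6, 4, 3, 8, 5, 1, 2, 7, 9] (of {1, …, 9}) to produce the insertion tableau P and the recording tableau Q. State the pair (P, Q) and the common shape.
P = [1, 2, 7, 9] / [3, 5] / [4, 8] / [6];  Q = [1, 4, 8, 9] / [2, 5] / [3, 7] / [6];  common shape = (4, 2, 2, 1)

Row-insert the values π_1, π_2, … into P one at a time, bumping the leftmost entry strictly greater than the inserted value down to the next row. The recording tableau Q records, in position (i, j), the step at which that cell was added to P.
  Insert 6 (step 1): P = [6];  Q = [1]
  Insert 4 (step 2): P = [4] / [6];  Q = [1] / [2]
  Insert 3 (step 3): P = [3] / [4] / [6];  Q = [1] / [2] / [3]
  Insert 8 (step 4): P = [3, 8] / [4] / [6];  Q = [1, 4] / [2] / [3]
  Insert 5 (step 5): P = [3, 5] / [4, 8] / [6];  Q = [1, 4] / [2, 5] / [3]
  Insert 1 (step 6): P = [1, 5] / [3, 8] / [4] / [6];  Q = [1, 4] / [2, 5] / [3] / [6]
  Insert 2 (step 7): P = [1, 2] / [3, 5] / [4, 8] / [6];  Q = [1, 4] / [2, 5] / [3, 7] / [6]
  Insert 7 (step 8): P = [1, 2, 7] / [3, 5] / [4, 8] / [6];  Q = [1, 4, 8] / [2, 5] / [3, 7] / [6]
  Insert 9 (step 9): P = [1, 2, 7, 9] / [3, 5] / [4, 8] / [6];  Q = [1, 4, 8, 9] / [2, 5] / [3, 7] / [6]
Final shape: (4, 2, 2, 1).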